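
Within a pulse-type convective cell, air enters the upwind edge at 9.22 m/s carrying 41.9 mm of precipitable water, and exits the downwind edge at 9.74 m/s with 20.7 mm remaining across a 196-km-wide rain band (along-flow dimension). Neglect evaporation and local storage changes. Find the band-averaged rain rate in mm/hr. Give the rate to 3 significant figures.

Column moisture flux per unit crosswind length is F = V × PW.
Inflow: F_in = 9.22 × 41.9 = 386.318 mm·m/s
Outflow: F_out = 9.74 × 20.7 = 201.618 mm·m/s
Steady-state rate R = (F_in − F_out)/L = (386.318 − 201.618) / 196000 m = 9.423e-04 mm/s.
R = 9.423e-04 × 3600 = 3.39 mm/hr.

R ≈ 3.39 mm/hr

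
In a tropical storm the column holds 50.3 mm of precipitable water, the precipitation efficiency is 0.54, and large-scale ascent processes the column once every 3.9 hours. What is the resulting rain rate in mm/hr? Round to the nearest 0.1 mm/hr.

Each overturning extracts ε × PW = 0.54 × 50.3 = 27.162 mm.
Rate = ε·PW / τ = 27.162 / 3.9 h = 7.0 mm/hr.

R ≈ 7.0 mm/hr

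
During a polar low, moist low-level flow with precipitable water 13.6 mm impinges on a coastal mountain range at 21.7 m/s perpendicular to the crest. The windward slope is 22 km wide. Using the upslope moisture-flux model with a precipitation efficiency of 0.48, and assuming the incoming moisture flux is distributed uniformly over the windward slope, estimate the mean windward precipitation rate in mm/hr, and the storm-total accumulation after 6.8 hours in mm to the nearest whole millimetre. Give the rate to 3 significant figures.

R ≈ 23.2 mm/hr; total ≈ 158 mm

Incoming column moisture flux per unit ridge length: F = V × PW = 21.7 × 13.6 = 295.12 mm·m/s.
Spread over the 22 km slope with efficiency ε = 0.48: R = ε·F/W = 0.48 × 295.12 / 22000 m = 6.439e-03 mm/s.
R = 6.439e-03 × 3600 = 23.2 mm/hr.
Over 6.8 h: total = 23.2 × 6.8 = 157.76 ≈ 158 mm.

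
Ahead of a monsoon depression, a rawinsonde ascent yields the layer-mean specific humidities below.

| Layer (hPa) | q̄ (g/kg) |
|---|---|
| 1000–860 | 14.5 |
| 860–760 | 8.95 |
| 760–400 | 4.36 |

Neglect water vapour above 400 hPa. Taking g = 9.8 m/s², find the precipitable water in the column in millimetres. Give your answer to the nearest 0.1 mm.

PW ≈ 45.9 mm

Precipitable water is the column-integrated vapour mass per unit area: PW = (1/g) Σ q̄ Δp, with q in kg/kg and Δp in Pa (1 kg/m² of water = 1 mm).
Layer 1000–860 hPa: Δp = 140 hPa = 14000 Pa, q̄ = 0.0145 kg/kg → 0.0145 × 14000 / 9.8 = 20.71 mm
Layer 860–760 hPa: Δp = 100 hPa = 10000 Pa, q̄ = 0.00895 kg/kg → 0.00895 × 10000 / 9.8 = 9.13 mm
Layer 760–400 hPa: Δp = 360 hPa = 36000 Pa, q̄ = 0.00436 kg/kg → 0.00436 × 36000 / 9.8 = 16.02 mm
PW = 20.71 + 9.13 + 16.02 = 45.86 ≈ 45.9 mm.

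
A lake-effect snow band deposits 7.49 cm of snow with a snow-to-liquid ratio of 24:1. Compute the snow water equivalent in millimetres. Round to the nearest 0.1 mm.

SWE ≈ 3.1 mm

SWE = snow depth / ratio = 7.49 cm / 24 = 0.312 cm = 3.1 mm.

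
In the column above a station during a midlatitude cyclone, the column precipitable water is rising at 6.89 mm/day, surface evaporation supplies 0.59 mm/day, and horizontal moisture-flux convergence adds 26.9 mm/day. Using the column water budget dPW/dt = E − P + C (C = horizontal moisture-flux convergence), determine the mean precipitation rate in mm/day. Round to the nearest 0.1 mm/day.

dPW/dt = +6.89 mm/day.
P = E + C − dPW/dt = 0.59 + (26.9) − (+6.89) = 20.6 mm/day.

P ≈ 20.6 mm/day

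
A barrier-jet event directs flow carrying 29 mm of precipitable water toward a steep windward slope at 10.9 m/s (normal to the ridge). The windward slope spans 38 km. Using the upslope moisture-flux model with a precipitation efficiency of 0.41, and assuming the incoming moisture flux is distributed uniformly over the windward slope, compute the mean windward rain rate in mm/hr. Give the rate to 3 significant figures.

Incoming column moisture flux per unit ridge length: F = V × PW = 10.9 × 29 = 316.1 mm·m/s.
Spread over the 38 km slope with efficiency ε = 0.41: R = ε·F/W = 0.41 × 316.1 / 38000 m = 3.411e-03 mm/s.
R = 3.411e-03 × 3600 = 12.3 mm/hr.

R ≈ 12.3 mm/hr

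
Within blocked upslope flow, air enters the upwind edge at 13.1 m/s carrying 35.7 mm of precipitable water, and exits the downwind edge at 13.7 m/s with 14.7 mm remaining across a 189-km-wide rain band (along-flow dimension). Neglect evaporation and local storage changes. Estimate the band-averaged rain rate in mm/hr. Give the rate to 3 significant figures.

R ≈ 5.07 mm/hr

Column moisture flux per unit crosswind length is F = V × PW.
Inflow: F_in = 13.1 × 35.7 = 467.67 mm·m/s
Outflow: F_out = 13.7 × 14.7 = 201.39 mm·m/s
Steady-state rate R = (F_in − F_out)/L = (467.67 − 201.39) / 189000 m = 1.409e-03 mm/s.
R = 1.409e-03 × 3600 = 5.07 mm/hr.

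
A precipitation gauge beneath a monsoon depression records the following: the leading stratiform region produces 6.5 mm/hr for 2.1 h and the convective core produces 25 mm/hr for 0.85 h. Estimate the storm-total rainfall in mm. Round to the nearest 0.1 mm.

total ≈ 34.9 mm

Total = Σ Rᵢ Δtᵢ = 6.5 × 2.1 + 25 × 0.85
      = 13.65 + 21.25 = 34.9 mm.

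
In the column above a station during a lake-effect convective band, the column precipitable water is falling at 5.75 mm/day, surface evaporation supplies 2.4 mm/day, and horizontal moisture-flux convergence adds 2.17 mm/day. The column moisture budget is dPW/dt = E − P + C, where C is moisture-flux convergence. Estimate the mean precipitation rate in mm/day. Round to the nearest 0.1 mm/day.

dPW/dt = -5.75 mm/day.
P = E + C − dPW/dt = 2.4 + (2.17) − (-5.75) = 10.3 mm/day.

P ≈ 10.3 mm/day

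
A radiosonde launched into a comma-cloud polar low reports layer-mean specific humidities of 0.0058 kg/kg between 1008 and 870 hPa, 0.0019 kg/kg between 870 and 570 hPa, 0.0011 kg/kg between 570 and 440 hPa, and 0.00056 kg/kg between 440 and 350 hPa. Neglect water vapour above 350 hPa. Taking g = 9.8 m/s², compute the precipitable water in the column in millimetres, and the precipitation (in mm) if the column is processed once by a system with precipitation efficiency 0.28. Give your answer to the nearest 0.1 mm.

PW ≈ 16.0 mm; precipitation ≈ 4.5 mm

Precipitable water is the column-integrated vapour mass per unit area: PW = (1/g) Σ q̄ Δp, with q in kg/kg and Δp in Pa (1 kg/m² of water = 1 mm).
Layer 1008–870 hPa: Δp = 138 hPa = 13800 Pa, q̄ = 0.0058 kg/kg → 0.0058 × 13800 / 9.8 = 8.17 mm
Layer 870–570 hPa: Δp = 300 hPa = 30000 Pa, q̄ = 0.0019 kg/kg → 0.0019 × 30000 / 9.8 = 5.82 mm
Layer 570–440 hPa: Δp = 130 hPa = 13000 Pa, q̄ = 0.0011 kg/kg → 0.0011 × 13000 / 9.8 = 1.46 mm
Layer 440–350 hPa: Δp = 90 hPa = 9000 Pa, q̄ = 0.00056 kg/kg → 0.00056 × 9000 / 9.8 = 0.51 mm
PW = 8.17 + 5.82 + 1.46 + 0.51 = 15.96 ≈ 16.0 mm.
Precipitation = ε × PW = 0.28 × 16.0 = 4.5 mm.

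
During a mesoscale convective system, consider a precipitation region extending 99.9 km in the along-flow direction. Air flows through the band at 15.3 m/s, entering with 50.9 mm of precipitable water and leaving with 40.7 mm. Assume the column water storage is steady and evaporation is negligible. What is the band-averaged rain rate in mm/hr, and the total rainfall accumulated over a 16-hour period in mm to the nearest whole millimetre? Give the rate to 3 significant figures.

Column moisture flux per unit crosswind length is F = V × PW.
Inflow: F_in = 15.3 × 50.9 = 778.77 mm·m/s
Outflow: F_out = 15.3 × 40.7 = 622.71 mm·m/s
Steady-state rate R = (F_in − F_out)/L = (778.77 − 622.71) / 99900 m = 1.562e-03 mm/s.
R = 1.562e-03 × 3600 = 5.62 mm/hr.
Over 16 h: total = 5.62 × 16 = 89.92 ≈ 90 mm.

R ≈ 5.62 mm/hr; total ≈ 90 mm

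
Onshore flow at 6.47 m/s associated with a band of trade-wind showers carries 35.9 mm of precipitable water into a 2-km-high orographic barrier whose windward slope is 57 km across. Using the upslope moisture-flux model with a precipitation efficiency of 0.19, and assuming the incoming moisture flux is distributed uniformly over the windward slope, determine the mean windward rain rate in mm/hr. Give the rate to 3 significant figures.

R ≈ 2.79 mm/hr

Incoming column moisture flux per unit ridge length: F = V × PW = 6.47 × 35.9 = 232.273 mm·m/s.
Spread over the 57 km slope with efficiency ε = 0.19: R = ε·F/W = 0.19 × 232.273 / 57000 m = 7.742e-04 mm/s.
R = 7.742e-04 × 3600 = 2.79 mm/hr.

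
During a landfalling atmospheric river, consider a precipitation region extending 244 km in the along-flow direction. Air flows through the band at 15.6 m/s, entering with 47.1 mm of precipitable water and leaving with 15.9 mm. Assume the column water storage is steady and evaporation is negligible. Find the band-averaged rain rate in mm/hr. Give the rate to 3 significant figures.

R ≈ 7.18 mm/hr

Column moisture flux per unit crosswind length is F = V × PW.
Inflow: F_in = 15.6 × 47.1 = 734.76 mm·m/s
Outflow: F_out = 15.6 × 15.9 = 248.04 mm·m/s
Steady-state rate R = (F_in − F_out)/L = (734.76 − 248.04) / 244000 m = 1.995e-03 mm/s.
R = 1.995e-03 × 3600 = 7.18 mm/hr.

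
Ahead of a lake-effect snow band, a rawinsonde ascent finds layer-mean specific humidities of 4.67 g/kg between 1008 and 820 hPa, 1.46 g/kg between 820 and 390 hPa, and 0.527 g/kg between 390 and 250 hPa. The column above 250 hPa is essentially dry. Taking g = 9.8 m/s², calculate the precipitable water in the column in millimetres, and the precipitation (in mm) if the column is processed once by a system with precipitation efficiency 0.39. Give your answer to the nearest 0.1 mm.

Precipitable water is the column-integrated vapour mass per unit area: PW = (1/g) Σ q̄ Δp, with q in kg/kg and Δp in Pa (1 kg/m² of water = 1 mm).
Layer 1008–820 hPa: Δp = 188 hPa = 18800 Pa, q̄ = 0.00467 kg/kg → 0.00467 × 18800 / 9.8 = 8.96 mm
Layer 820–390 hPa: Δp = 430 hPa = 43000 Pa, q̄ = 0.00146 kg/kg → 0.00146 × 43000 / 9.8 = 6.41 mm
Layer 390–250 hPa: Δp = 140 hPa = 14000 Pa, q̄ = 0.000527 kg/kg → 0.000527 × 14000 / 9.8 = 0.75 mm
PW = 8.96 + 6.41 + 0.75 = 16.12 ≈ 16.1 mm.
Precipitation = ε × PW = 0.39 × 16.1 = 6.3 mm.

PW ≈ 16.1 mm; precipitation ≈ 6.3 mm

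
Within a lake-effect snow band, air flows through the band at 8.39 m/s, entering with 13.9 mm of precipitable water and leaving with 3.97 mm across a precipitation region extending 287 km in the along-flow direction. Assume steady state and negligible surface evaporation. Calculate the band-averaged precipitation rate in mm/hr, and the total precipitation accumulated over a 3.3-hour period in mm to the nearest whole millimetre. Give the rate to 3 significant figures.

Column moisture flux per unit crosswind length is F = V × PW.
Inflow: F_in = 8.39 × 13.9 = 116.621 mm·m/s
Outflow: F_out = 8.39 × 3.97 = 33.3083 mm·m/s
Steady-state rate R = (F_in − F_out)/L = (116.621 − 33.3083) / 287000 m = 2.903e-04 mm/s.
R = 2.903e-04 × 3600 = 1.05 mm/hr.
Over 3.3 h: total = 1.05 × 3.3 = 3.465 ≈ 3 mm.

R ≈ 1.05 mm/hr; total ≈ 3 mm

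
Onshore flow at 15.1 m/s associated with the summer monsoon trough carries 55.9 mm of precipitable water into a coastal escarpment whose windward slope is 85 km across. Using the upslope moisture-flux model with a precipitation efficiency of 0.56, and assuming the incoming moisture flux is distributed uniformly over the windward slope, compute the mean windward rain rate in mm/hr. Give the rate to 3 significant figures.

R ≈ 20.0 mm/hr

Incoming column moisture flux per unit ridge length: F = V × PW = 15.1 × 55.9 = 844.09 mm·m/s.
Spread over the 85 km slope with efficiency ε = 0.56: R = ε·F/W = 0.56 × 844.09 / 85000 m = 5.561e-03 mm/s.
R = 5.561e-03 × 3600 = 20.0 mm/hr.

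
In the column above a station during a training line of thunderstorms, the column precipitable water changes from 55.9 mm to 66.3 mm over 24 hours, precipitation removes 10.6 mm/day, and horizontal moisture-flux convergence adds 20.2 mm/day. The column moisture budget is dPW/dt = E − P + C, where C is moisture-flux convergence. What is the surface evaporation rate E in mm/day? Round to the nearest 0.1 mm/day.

dPW/dt = (66.3 − 55.9) mm / (24/24 day) = +10.400 mm/day.
E = dPW/dt + P − C = (+10.400) + 10.6 − (20.2) = 0.8 mm/day.

E ≈ 0.8 mm/day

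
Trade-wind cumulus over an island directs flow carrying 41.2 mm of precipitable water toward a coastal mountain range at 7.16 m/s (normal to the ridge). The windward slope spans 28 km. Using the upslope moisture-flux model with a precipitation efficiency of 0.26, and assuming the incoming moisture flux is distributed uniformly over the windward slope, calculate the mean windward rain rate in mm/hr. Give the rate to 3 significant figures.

Incoming column moisture flux per unit ridge length: F = V × PW = 7.16 × 41.2 = 294.992 mm·m/s.
Spread over the 28 km slope with efficiency ε = 0.26: R = ε·F/W = 0.26 × 294.992 / 28000 m = 2.739e-03 mm/s.
R = 2.739e-03 × 3600 = 9.86 mm/hr.

R ≈ 9.86 mm/hr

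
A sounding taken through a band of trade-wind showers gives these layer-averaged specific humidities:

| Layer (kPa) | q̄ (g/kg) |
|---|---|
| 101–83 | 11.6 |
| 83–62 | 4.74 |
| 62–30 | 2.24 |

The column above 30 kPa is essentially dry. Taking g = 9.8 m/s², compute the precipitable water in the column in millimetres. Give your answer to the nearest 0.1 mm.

PW ≈ 38.8 mm

Precipitable water is the column-integrated vapour mass per unit area: PW = (1/g) Σ q̄ Δp, with q in kg/kg and Δp in Pa (1 kg/m² of water = 1 mm).
Layer 101–83 kPa: Δp = 180 hPa = 18000 Pa, q̄ = 0.0116 kg/kg → 0.0116 × 18000 / 9.8 = 21.31 mm
Layer 83–62 kPa: Δp = 210 hPa = 21000 Pa, q̄ = 0.00474 kg/kg → 0.00474 × 21000 / 9.8 = 10.16 mm
Layer 62–30 kPa: Δp = 320 hPa = 32000 Pa, q̄ = 0.00224 kg/kg → 0.00224 × 32000 / 9.8 = 7.31 mm
PW = 21.31 + 10.16 + 7.31 = 38.78 ≈ 38.8 mm.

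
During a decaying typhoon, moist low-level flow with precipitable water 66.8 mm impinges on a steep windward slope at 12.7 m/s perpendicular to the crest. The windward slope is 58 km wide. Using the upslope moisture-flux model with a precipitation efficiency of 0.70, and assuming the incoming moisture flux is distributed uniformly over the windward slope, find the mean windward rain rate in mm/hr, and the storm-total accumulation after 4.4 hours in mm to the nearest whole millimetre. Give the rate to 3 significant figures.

Incoming column moisture flux per unit ridge length: F = V × PW = 12.7 × 66.8 = 848.36 mm·m/s.
Spread over the 58 km slope with efficiency ε = 0.70: R = ε·F/W = 0.70 × 848.36 / 58000 m = 1.024e-02 mm/s.
R = 1.024e-02 × 3600 = 36.9 mm/hr.
Over 4.4 h: total = 36.9 × 4.4 = 162.36 ≈ 162 mm.

R ≈ 36.9 mm/hr; total ≈ 162 mm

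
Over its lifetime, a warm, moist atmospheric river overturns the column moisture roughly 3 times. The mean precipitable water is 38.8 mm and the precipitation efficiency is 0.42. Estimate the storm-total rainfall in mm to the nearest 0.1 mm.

rainfall ≈ 48.9 mm

Each cycle deposits ε × PW = 0.42 × 38.8 = 16.296 mm.
Over 3 cycles: 3 × 16.296 = 48.9 mm.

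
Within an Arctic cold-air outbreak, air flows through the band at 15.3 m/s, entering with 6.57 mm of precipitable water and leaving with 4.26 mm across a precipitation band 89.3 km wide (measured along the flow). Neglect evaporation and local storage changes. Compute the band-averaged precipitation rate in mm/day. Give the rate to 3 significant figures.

R ≈ 34.2 mm/day

Column moisture flux per unit crosswind length is F = V × PW.
Inflow: F_in = 15.3 × 6.57 = 100.521 mm·m/s
Outflow: F_out = 15.3 × 4.26 = 65.178 mm·m/s
Steady-state rate R = (F_in − F_out)/L = (100.521 − 65.178) / 89300 m = 3.958e-04 mm/s.
R = 3.958e-04 × 3600 × 24 = 34.2 mm/day.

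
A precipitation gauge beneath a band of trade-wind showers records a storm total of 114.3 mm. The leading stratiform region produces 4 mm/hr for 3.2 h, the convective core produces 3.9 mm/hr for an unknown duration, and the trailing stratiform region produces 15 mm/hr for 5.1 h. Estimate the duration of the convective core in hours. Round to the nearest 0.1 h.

duration ≈ 6.4 h

Known phases: 4 × 3.2 + 15 × 5.1 = 12.8 + 76.5 = 89.3 mm.
Remaining depth = 114.3 − 89.3 = 25 mm.
Duration = 25 / 3.9 = 6.4 h.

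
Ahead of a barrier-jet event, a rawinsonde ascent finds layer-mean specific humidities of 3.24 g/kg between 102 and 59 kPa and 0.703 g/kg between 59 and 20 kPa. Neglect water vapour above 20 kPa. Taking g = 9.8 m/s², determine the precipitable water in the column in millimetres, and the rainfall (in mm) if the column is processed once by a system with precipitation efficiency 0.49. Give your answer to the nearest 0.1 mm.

PW ≈ 17.0 mm; rainfall ≈ 8.3 mm

Precipitable water is the column-integrated vapour mass per unit area: PW = (1/g) Σ q̄ Δp, with q in kg/kg and Δp in Pa (1 kg/m² of water = 1 mm).
Layer 102–59 kPa: Δp = 430 hPa = 43000 Pa, q̄ = 0.00324 kg/kg → 0.00324 × 43000 / 9.8 = 14.22 mm
Layer 59–20 kPa: Δp = 390 hPa = 39000 Pa, q̄ = 0.000703 kg/kg → 0.000703 × 39000 / 9.8 = 2.80 mm
PW = 14.22 + 2.80 = 17.02 ≈ 17.0 mm.
Rainfall = ε × PW = 0.49 × 17.0 = 8.3 mm.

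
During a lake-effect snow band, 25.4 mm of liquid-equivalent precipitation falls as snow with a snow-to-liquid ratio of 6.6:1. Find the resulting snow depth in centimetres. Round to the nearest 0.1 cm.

Snow depth = liquid × ratio = 25.4 mm × 6.6 = 167.64 mm = 16.8 cm.

snow depth ≈ 16.8 cm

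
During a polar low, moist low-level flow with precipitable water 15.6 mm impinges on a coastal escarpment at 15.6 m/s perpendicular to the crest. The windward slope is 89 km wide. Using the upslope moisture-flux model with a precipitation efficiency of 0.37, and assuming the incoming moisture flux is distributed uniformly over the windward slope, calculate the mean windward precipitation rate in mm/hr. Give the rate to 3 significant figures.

R ≈ 3.64 mm/hr

Incoming column moisture flux per unit ridge length: F = V × PW = 15.6 × 15.6 = 243.36 mm·m/s.
Spread over the 89 km slope with efficiency ε = 0.37: R = ε·F/W = 0.37 × 243.36 / 89000 m = 1.012e-03 mm/s.
R = 1.012e-03 × 3600 = 3.64 mm/hr.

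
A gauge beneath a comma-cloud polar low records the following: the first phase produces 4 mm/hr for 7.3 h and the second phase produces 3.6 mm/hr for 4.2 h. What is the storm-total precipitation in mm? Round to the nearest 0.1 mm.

Total = Σ Rᵢ Δtᵢ = 4 × 7.3 + 3.6 × 4.2
      = 29.2 + 15.12 = 44.3 mm.

total ≈ 44.3 mm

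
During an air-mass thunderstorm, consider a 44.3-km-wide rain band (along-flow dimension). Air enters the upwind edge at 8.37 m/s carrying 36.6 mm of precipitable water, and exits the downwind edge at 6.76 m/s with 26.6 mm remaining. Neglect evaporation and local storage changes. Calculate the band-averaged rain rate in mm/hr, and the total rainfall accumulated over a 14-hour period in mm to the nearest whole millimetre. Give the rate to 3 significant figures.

R ≈ 10.3 mm/hr; total ≈ 144 mm

Column moisture flux per unit crosswind length is F = V × PW.
Inflow: F_in = 8.37 × 36.6 = 306.342 mm·m/s
Outflow: F_out = 6.76 × 26.6 = 179.816 mm·m/s
Steady-state rate R = (F_in − F_out)/L = (306.342 − 179.816) / 44300 m = 2.856e-03 mm/s.
R = 2.856e-03 × 3600 = 10.3 mm/hr.
Over 14 h: total = 10.3 × 14 = 144.2 ≈ 144 mm.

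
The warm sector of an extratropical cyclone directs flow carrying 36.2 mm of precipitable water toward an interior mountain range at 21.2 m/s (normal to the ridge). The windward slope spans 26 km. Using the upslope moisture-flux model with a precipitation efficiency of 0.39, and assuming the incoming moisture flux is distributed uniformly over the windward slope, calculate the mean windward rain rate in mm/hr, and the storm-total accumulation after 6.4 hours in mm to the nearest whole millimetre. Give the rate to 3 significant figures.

Incoming column moisture flux per unit ridge length: F = V × PW = 21.2 × 36.2 = 767.44 mm·m/s.
Spread over the 26 km slope with efficiency ε = 0.39: R = ε·F/W = 0.39 × 767.44 / 26000 m = 1.151e-02 mm/s.
R = 1.151e-02 × 3600 = 41.4 mm/hr.
Over 6.4 h: total = 41.4 × 6.4 = 264.96 ≈ 265 mm.

R ≈ 41.4 mm/hr; total ≈ 265 mm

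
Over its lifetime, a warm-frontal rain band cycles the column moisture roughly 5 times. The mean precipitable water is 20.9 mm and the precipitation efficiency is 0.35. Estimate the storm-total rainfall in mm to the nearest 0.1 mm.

rainfall ≈ 36.6 mm

Each cycle deposits ε × PW = 0.35 × 20.9 = 7.315 mm.
Over 5 cycles: 5 × 7.315 = 36.6 mm.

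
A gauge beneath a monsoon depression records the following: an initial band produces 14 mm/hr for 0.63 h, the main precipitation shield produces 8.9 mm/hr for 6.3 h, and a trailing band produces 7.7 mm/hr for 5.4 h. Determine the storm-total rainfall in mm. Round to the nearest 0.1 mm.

Total = Σ Rᵢ Δtᵢ = 14 × 0.63 + 8.9 × 6.3 + 7.7 × 5.4
      = 8.82 + 56.07 + 41.58 = 106.5 mm.

total ≈ 106.5 mm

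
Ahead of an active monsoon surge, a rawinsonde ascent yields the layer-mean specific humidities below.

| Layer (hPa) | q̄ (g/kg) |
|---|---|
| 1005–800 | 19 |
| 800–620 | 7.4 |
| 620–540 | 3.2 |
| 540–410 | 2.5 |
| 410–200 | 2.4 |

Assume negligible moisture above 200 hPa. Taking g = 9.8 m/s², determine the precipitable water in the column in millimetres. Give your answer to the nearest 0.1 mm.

PW ≈ 64.4 mm

Precipitable water is the column-integrated vapour mass per unit area: PW = (1/g) Σ q̄ Δp, with q in kg/kg and Δp in Pa (1 kg/m² of water = 1 mm).
Layer 1005–800 hPa: Δp = 205 hPa = 20500 Pa, q̄ = 0.019 kg/kg → 0.019 × 20500 / 9.8 = 39.74 mm
Layer 800–620 hPa: Δp = 180 hPa = 18000 Pa, q̄ = 0.0074 kg/kg → 0.0074 × 18000 / 9.8 = 13.59 mm
Layer 620–540 hPa: Δp = 80 hPa = 8000 Pa, q̄ = 0.0032 kg/kg → 0.0032 × 8000 / 9.8 = 2.61 mm
Layer 540–410 hPa: Δp = 130 hPa = 13000 Pa, q̄ = 0.0025 kg/kg → 0.0025 × 13000 / 9.8 = 3.32 mm
Layer 410–200 hPa: Δp = 210 hPa = 21000 Pa, q̄ = 0.0024 kg/kg → 0.0024 × 21000 / 9.8 = 5.14 mm
PW = 39.74 + 13.59 + 2.61 + 3.32 + 5.14 = 64.40 ≈ 64.4 mm.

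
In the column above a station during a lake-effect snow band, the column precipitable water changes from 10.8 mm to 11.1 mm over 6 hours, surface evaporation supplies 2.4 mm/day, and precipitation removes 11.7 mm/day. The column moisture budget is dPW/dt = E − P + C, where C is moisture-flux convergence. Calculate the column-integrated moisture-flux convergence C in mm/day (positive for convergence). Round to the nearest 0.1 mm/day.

C ≈ 10.5 mm/day

dPW/dt = (11.1 − 10.8) mm / (6/24 day) = +1.200 mm/day.
C = dPW/dt − E + P = (+1.200) − 2.4 + 11.7 = 10.5 mm/day.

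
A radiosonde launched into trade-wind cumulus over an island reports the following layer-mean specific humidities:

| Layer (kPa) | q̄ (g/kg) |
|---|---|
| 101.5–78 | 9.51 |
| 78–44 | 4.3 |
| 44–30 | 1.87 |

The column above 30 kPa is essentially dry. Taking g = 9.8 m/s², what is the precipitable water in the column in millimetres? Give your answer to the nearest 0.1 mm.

PW ≈ 40.4 mm

Precipitable water is the column-integrated vapour mass per unit area: PW = (1/g) Σ q̄ Δp, with q in kg/kg and Δp in Pa (1 kg/m² of water = 1 mm).
Layer 101.5–78 kPa: Δp = 235 hPa = 23500 Pa, q̄ = 0.00951 kg/kg → 0.00951 × 23500 / 9.8 = 22.80 mm
Layer 78–44 kPa: Δp = 340 hPa = 34000 Pa, q̄ = 0.0043 kg/kg → 0.0043 × 34000 / 9.8 = 14.92 mm
Layer 44–30 kPa: Δp = 140 hPa = 14000 Pa, q̄ = 0.00187 kg/kg → 0.00187 × 14000 / 9.8 = 2.67 mm
PW = 22.80 + 14.92 + 2.67 = 40.39 ≈ 40.4 mm.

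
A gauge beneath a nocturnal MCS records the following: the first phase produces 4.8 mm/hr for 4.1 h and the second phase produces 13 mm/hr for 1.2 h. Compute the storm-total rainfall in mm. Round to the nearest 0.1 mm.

total ≈ 35.3 mm

Total = Σ Rᵢ Δtᵢ = 4.8 × 4.1 + 13 × 1.2
      = 19.68 + 15.6 = 35.3 mm.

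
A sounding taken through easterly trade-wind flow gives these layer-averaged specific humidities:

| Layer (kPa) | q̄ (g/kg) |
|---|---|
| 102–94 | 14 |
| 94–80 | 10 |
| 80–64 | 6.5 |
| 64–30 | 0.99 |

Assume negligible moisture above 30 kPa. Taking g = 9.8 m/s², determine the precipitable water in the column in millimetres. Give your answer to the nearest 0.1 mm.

PW ≈ 39.8 mm

Precipitable water is the column-integrated vapour mass per unit area: PW = (1/g) Σ q̄ Δp, with q in kg/kg and Δp in Pa (1 kg/m² of water = 1 mm).
Layer 102–94 kPa: Δp = 80 hPa = 8000 Pa, q̄ = 0.014 kg/kg → 0.014 × 8000 / 9.8 = 11.43 mm
Layer 94–80 kPa: Δp = 140 hPa = 14000 Pa, q̄ = 0.01 kg/kg → 0.01 × 14000 / 9.8 = 14.29 mm
Layer 80–64 kPa: Δp = 160 hPa = 16000 Pa, q̄ = 0.0065 kg/kg → 0.0065 × 16000 / 9.8 = 10.61 mm
Layer 64–30 kPa: Δp = 340 hPa = 34000 Pa, q̄ = 0.00099 kg/kg → 0.00099 × 34000 / 9.8 = 3.43 mm
PW = 11.43 + 14.29 + 10.61 + 3.43 = 39.76 ≈ 39.8 mm.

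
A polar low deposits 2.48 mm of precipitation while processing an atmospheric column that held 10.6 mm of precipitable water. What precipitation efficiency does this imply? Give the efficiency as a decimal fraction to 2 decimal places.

ε = precipitation / PW = 2.48 / 10.6 = 0.23.

ε ≈ 0.23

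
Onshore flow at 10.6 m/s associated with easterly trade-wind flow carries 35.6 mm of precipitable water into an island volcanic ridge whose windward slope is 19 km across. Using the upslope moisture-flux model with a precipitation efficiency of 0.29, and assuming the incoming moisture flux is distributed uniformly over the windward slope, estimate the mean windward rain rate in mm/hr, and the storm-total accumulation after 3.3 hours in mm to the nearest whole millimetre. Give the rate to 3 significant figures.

R ≈ 20.7 mm/hr; total ≈ 68 mm

Incoming column moisture flux per unit ridge length: F = V × PW = 10.6 × 35.6 = 377.36 mm·m/s.
Spread over the 19 km slope with efficiency ε = 0.29: R = ε·F/W = 0.29 × 377.36 / 19000 m = 5.760e-03 mm/s.
R = 5.760e-03 × 3600 = 20.7 mm/hr.
Over 3.3 h: total = 20.7 × 3.3 = 68.31 ≈ 68 mm.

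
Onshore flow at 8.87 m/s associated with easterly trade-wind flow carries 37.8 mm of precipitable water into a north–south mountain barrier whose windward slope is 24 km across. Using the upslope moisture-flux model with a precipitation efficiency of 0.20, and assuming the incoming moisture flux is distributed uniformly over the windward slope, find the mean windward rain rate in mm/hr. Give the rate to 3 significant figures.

Incoming column moisture flux per unit ridge length: F = V × PW = 8.87 × 37.8 = 335.286 mm·m/s.
Spread over the 24 km slope with efficiency ε = 0.20: R = ε·F/W = 0.20 × 335.286 / 24000 m = 2.794e-03 mm/s.
R = 2.794e-03 × 3600 = 10.1 mm/hr.

R ≈ 10.1 mm/hr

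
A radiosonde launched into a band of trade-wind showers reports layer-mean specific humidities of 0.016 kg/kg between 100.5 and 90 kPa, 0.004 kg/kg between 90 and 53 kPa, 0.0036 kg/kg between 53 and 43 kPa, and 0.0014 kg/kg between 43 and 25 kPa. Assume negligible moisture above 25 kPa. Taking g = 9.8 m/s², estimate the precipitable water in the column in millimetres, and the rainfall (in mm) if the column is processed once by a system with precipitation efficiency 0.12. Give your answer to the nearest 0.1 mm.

PW ≈ 38.5 mm; rainfall ≈ 4.6 mm

Precipitable water is the column-integrated vapour mass per unit area: PW = (1/g) Σ q̄ Δp, with q in kg/kg and Δp in Pa (1 kg/m² of water = 1 mm).
Layer 100.5–90 kPa: Δp = 105 hPa = 10500 Pa, q̄ = 0.016 kg/kg → 0.016 × 10500 / 9.8 = 17.14 mm
Layer 90–53 kPa: Δp = 370 hPa = 37000 Pa, q̄ = 0.004 kg/kg → 0.004 × 37000 / 9.8 = 15.10 mm
Layer 53–43 kPa: Δp = 100 hPa = 10000 Pa, q̄ = 0.0036 kg/kg → 0.0036 × 10000 / 9.8 = 3.67 mm
Layer 43–25 kPa: Δp = 180 hPa = 18000 Pa, q̄ = 0.0014 kg/kg → 0.0014 × 18000 / 9.8 = 2.57 mm
PW = 17.14 + 15.10 + 3.67 + 2.57 = 38.48 ≈ 38.5 mm.
Rainfall = ε × PW = 0.12 × 38.5 = 4.6 mm.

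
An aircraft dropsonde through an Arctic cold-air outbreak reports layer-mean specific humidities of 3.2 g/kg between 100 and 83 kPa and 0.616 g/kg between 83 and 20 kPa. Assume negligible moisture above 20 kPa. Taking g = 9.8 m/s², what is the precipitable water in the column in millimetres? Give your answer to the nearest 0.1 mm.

Precipitable water is the column-integrated vapour mass per unit area: PW = (1/g) Σ q̄ Δp, with q in kg/kg and Δp in Pa (1 kg/m² of water = 1 mm).
Layer 100–83 kPa: Δp = 170 hPa = 17000 Pa, q̄ = 0.0032 kg/kg → 0.0032 × 17000 / 9.8 = 5.55 mm
Layer 83–20 kPa: Δp = 630 hPa = 63000 Pa, q̄ = 0.000616 kg/kg → 0.000616 × 63000 / 9.8 = 3.96 mm
PW = 5.55 + 3.96 = 9.51 ≈ 9.5 mm.

PW ≈ 9.5 mm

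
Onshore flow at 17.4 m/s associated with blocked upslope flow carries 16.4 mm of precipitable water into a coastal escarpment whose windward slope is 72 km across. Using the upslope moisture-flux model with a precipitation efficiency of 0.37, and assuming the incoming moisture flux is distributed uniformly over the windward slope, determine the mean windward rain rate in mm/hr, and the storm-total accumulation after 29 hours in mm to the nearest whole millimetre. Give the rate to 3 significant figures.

R ≈ 5.28 mm/hr; total ≈ 153 mm

Incoming column moisture flux per unit ridge length: F = V × PW = 17.4 × 16.4 = 285.36 mm·m/s.
Spread over the 72 km slope with efficiency ε = 0.37: R = ε·F/W = 0.37 × 285.36 / 72000 m = 1.466e-03 mm/s.
R = 1.466e-03 × 3600 = 5.28 mm/hr.
Over 29 h: total = 5.28 × 29 = 153.12 ≈ 153 mm.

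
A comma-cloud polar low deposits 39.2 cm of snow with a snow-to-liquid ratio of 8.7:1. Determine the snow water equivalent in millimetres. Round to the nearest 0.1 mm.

SWE = snow depth / ratio = 39.2 cm / 8.7 = 4.506 cm = 45.1 mm.

SWE ≈ 45.1 mm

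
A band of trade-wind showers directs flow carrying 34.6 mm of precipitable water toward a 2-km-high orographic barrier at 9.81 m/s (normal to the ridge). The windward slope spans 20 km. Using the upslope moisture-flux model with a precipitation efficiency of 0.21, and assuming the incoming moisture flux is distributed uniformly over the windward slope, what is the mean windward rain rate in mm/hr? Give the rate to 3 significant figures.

R ≈ 12.8 mm/hr

Incoming column moisture flux per unit ridge length: F = V × PW = 9.81 × 34.6 = 339.426 mm·m/s.
Spread over the 20 km slope with efficiency ε = 0.21: R = ε·F/W = 0.21 × 339.426 / 20000 m = 3.564e-03 mm/s.
R = 3.564e-03 × 3600 = 12.8 mm/hr.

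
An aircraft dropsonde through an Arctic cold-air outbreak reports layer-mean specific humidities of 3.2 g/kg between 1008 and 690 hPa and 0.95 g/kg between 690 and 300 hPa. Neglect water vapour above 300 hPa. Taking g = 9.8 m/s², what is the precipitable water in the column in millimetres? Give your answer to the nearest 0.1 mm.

Precipitable water is the column-integrated vapour mass per unit area: PW = (1/g) Σ q̄ Δp, with q in kg/kg and Δp in Pa (1 kg/m² of water = 1 mm).
Layer 1008–690 hPa: Δp = 318 hPa = 31800 Pa, q̄ = 0.0032 kg/kg → 0.0032 × 31800 / 9.8 = 10.38 mm
Layer 690–300 hPa: Δp = 390 hPa = 39000 Pa, q̄ = 0.00095 kg/kg → 0.00095 × 39000 / 9.8 = 3.78 mm
PW = 10.38 + 3.78 = 14.16 ≈ 14.2 mm.

PW ≈ 14.2 mm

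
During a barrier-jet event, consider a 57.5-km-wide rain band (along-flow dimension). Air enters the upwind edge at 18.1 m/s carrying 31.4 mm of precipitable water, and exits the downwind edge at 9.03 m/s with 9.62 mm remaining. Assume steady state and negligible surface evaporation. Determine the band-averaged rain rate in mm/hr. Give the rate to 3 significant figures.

R ≈ 30.1 mm/hr

Column moisture flux per unit crosswind length is F = V × PW.
Inflow: F_in = 18.1 × 31.4 = 568.34 mm·m/s
Outflow: F_out = 9.03 × 9.62 = 86.8686 mm·m/s
Steady-state rate R = (F_in − F_out)/L = (568.34 − 86.8686) / 57500 m = 8.373e-03 mm/s.
R = 8.373e-03 × 3600 = 30.1 mm/hr.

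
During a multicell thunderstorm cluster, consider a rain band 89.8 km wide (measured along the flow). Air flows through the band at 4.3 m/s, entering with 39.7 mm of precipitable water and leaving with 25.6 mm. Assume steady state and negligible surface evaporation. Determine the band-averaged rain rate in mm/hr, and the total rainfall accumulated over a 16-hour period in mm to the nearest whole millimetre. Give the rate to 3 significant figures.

Column moisture flux per unit crosswind length is F = V × PW.
Inflow: F_in = 4.3 × 39.7 = 170.71 mm·m/s
Outflow: F_out = 4.3 × 25.6 = 110.08 mm·m/s
Steady-state rate R = (F_in − F_out)/L = (170.71 − 110.08) / 89800 m = 6.752e-04 mm/s.
R = 6.752e-04 × 3600 = 2.43 mm/hr.
Over 16 h: total = 2.43 × 16 = 38.88 ≈ 39 mm.

R ≈ 2.43 mm/hr; total ≈ 39 mm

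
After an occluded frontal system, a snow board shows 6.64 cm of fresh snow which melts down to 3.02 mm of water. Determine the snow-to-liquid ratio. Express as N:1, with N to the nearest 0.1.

ratio ≈ 22.0

Ratio = snow depth / SWE = 66.4 mm / 3.02 mm = 22.0, i.e. 22.0:1.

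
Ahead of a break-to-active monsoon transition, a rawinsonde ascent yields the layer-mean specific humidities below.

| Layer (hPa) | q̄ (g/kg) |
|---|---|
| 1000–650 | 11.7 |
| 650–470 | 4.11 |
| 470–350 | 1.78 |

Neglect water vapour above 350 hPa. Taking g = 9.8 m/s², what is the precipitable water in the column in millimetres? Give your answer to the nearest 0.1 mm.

PW ≈ 51.5 mm

Precipitable water is the column-integrated vapour mass per unit area: PW = (1/g) Σ q̄ Δp, with q in kg/kg and Δp in Pa (1 kg/m² of water = 1 mm).
Layer 1000–650 hPa: Δp = 350 hPa = 35000 Pa, q̄ = 0.0117 kg/kg → 0.0117 × 35000 / 9.8 = 41.79 mm
Layer 650–470 hPa: Δp = 180 hPa = 18000 Pa, q̄ = 0.00411 kg/kg → 0.00411 × 18000 / 9.8 = 7.55 mm
Layer 470–350 hPa: Δp = 120 hPa = 12000 Pa, q̄ = 0.00178 kg/kg → 0.00178 × 12000 / 9.8 = 2.18 mm
PW = 41.79 + 7.55 + 2.18 = 51.52 ≈ 51.5 mm.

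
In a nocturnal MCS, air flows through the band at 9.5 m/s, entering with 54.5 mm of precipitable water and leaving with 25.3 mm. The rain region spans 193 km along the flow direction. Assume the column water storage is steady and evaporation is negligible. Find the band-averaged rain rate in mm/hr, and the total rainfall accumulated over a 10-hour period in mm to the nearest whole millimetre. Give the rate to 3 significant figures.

R ≈ 5.17 mm/hr; total ≈ 52 mm

Column moisture flux per unit crosswind length is F = V × PW.
Inflow: F_in = 9.5 × 54.5 = 517.75 mm·m/s
Outflow: F_out = 9.5 × 25.3 = 240.35 mm·m/s
Steady-state rate R = (F_in − F_out)/L = (517.75 − 240.35) / 193000 m = 1.437e-03 mm/s.
R = 1.437e-03 × 3600 = 5.17 mm/hr.
Over 10 h: total = 5.17 × 10 = 51.7 ≈ 52 mm.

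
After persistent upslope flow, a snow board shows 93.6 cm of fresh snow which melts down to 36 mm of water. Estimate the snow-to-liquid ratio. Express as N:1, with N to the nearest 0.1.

ratio ≈ 26.0

Ratio = snow depth / SWE = 936 mm / 36 mm = 26.0, i.e. 26.0:1.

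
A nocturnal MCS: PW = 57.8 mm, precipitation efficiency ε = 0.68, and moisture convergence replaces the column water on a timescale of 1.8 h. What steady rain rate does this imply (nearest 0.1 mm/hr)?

R ≈ 21.8 mm/hr

Each overturning extracts ε × PW = 0.68 × 57.8 = 39.304 mm.
Rate = ε·PW / τ = 39.304 / 1.8 h = 21.8 mm/hr.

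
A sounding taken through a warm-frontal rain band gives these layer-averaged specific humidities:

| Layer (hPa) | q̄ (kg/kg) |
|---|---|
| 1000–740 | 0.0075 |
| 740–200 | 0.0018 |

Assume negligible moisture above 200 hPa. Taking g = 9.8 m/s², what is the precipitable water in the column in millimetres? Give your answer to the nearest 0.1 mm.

PW ≈ 29.8 mm

Precipitable water is the column-integrated vapour mass per unit area: PW = (1/g) Σ q̄ Δp, with q in kg/kg and Δp in Pa (1 kg/m² of water = 1 mm).
Layer 1000–740 hPa: Δp = 260 hPa = 26000 Pa, q̄ = 0.0075 kg/kg → 0.0075 × 26000 / 9.8 = 19.90 mm
Layer 740–200 hPa: Δp = 540 hPa = 54000 Pa, q̄ = 0.0018 kg/kg → 0.0018 × 54000 / 9.8 = 9.92 mm
PW = 19.90 + 9.92 = 29.82 ≈ 29.8 mm.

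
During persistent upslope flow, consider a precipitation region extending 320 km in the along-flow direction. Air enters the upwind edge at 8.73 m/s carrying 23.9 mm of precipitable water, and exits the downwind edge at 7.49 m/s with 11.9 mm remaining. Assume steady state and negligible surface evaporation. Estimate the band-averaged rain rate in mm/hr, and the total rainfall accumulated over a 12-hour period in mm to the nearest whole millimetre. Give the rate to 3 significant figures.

R ≈ 1.34 mm/hr; total ≈ 16 mm

Column moisture flux per unit crosswind length is F = V × PW.
Inflow: F_in = 8.73 × 23.9 = 208.647 mm·m/s
Outflow: F_out = 7.49 × 11.9 = 89.131 mm·m/s
Steady-state rate R = (F_in − F_out)/L = (208.647 − 89.131) / 320000 m = 3.735e-04 mm/s.
R = 3.735e-04 × 3600 = 1.34 mm/hr.
Over 12 h: total = 1.34 × 12 = 16.08 ≈ 16 mm.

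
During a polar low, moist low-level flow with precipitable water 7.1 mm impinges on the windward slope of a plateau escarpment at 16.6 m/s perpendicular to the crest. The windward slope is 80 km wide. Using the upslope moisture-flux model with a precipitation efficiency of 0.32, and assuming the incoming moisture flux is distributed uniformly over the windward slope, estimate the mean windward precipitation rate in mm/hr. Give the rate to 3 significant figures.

R ≈ 1.70 mm/hr

Incoming column moisture flux per unit ridge length: F = V × PW = 16.6 × 7.1 = 117.86 mm·m/s.
Spread over the 80 km slope with efficiency ε = 0.32: R = ε·F/W = 0.32 × 117.86 / 80000 m = 4.714e-04 mm/s.
R = 4.714e-04 × 3600 = 1.70 mm/hr.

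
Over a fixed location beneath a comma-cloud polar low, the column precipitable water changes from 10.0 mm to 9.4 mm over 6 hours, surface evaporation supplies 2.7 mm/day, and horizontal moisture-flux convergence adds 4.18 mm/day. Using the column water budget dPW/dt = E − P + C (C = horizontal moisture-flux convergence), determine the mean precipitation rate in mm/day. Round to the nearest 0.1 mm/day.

P ≈ 9.3 mm/day

dPW/dt = (9.4 − 10.0) mm / (6/24 day) = -2.400 mm/day.
P = E + C − dPW/dt = 2.7 + (4.18) − (-2.400) = 9.3 mm/day.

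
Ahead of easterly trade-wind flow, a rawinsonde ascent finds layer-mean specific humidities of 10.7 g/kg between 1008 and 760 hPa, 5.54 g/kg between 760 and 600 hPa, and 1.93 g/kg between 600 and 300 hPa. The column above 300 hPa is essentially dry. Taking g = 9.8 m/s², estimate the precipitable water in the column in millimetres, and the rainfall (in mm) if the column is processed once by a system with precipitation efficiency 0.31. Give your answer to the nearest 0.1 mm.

PW ≈ 42.0 mm; rainfall ≈ 13.0 mm

Precipitable water is the column-integrated vapour mass per unit area: PW = (1/g) Σ q̄ Δp, with q in kg/kg and Δp in Pa (1 kg/m² of water = 1 mm).
Layer 1008–760 hPa: Δp = 248 hPa = 24800 Pa, q̄ = 0.0107 kg/kg → 0.0107 × 24800 / 9.8 = 27.08 mm
Layer 760–600 hPa: Δp = 160 hPa = 16000 Pa, q̄ = 0.00554 kg/kg → 0.00554 × 16000 / 9.8 = 9.04 mm
Layer 600–300 hPa: Δp = 300 hPa = 30000 Pa, q̄ = 0.00193 kg/kg → 0.00193 × 30000 / 9.8 = 5.91 mm
PW = 27.08 + 9.04 + 5.91 = 42.03 ≈ 42.0 mm.
Rainfall = ε × PW = 0.31 × 42.0 = 13.0 mm.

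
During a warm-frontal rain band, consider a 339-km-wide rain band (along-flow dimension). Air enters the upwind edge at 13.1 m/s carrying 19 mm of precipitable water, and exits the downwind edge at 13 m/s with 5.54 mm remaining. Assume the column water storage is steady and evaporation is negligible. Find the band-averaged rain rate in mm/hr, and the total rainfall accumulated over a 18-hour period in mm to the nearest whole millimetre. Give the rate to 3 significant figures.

Column moisture flux per unit crosswind length is F = V × PW.
Inflow: F_in = 13.1 × 19 = 248.9 mm·m/s
Outflow: F_out = 13 × 5.54 = 72.02 mm·m/s
Steady-state rate R = (F_in − F_out)/L = (248.9 − 72.02) / 339000 m = 5.218e-04 mm/s.
R = 5.218e-04 × 3600 = 1.88 mm/hr.
Over 18 h: total = 1.88 × 18 = 33.84 ≈ 34 mm.

R ≈ 1.88 mm/hr; total ≈ 34 mm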